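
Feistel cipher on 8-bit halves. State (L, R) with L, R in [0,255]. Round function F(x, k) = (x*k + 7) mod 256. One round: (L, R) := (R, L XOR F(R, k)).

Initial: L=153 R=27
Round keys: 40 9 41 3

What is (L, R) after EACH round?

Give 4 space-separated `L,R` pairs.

Answer: 27,166 166,198 198,27 27,158

Derivation:
Round 1 (k=40): L=27 R=166
Round 2 (k=9): L=166 R=198
Round 3 (k=41): L=198 R=27
Round 4 (k=3): L=27 R=158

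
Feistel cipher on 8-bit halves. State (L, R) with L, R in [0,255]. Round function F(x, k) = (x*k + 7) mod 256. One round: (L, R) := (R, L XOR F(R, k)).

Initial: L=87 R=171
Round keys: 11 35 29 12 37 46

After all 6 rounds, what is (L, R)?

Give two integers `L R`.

Round 1 (k=11): L=171 R=55
Round 2 (k=35): L=55 R=39
Round 3 (k=29): L=39 R=69
Round 4 (k=12): L=69 R=100
Round 5 (k=37): L=100 R=62
Round 6 (k=46): L=62 R=79

Answer: 62 79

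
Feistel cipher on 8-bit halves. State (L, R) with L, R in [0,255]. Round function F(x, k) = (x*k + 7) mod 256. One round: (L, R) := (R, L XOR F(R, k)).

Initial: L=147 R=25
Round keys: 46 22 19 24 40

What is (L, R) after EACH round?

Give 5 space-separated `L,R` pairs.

Round 1 (k=46): L=25 R=22
Round 2 (k=22): L=22 R=242
Round 3 (k=19): L=242 R=235
Round 4 (k=24): L=235 R=253
Round 5 (k=40): L=253 R=100

Answer: 25,22 22,242 242,235 235,253 253,100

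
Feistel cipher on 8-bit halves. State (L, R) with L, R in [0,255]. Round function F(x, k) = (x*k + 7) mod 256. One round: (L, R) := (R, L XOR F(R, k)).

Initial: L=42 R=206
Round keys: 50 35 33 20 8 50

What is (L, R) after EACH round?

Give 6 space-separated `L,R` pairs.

Answer: 206,105 105,172 172,90 90,163 163,69 69,34

Derivation:
Round 1 (k=50): L=206 R=105
Round 2 (k=35): L=105 R=172
Round 3 (k=33): L=172 R=90
Round 4 (k=20): L=90 R=163
Round 5 (k=8): L=163 R=69
Round 6 (k=50): L=69 R=34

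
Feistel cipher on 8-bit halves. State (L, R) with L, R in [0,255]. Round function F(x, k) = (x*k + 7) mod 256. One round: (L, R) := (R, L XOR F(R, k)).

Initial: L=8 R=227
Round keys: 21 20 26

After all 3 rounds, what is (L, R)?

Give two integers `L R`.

Answer: 124 49

Derivation:
Round 1 (k=21): L=227 R=174
Round 2 (k=20): L=174 R=124
Round 3 (k=26): L=124 R=49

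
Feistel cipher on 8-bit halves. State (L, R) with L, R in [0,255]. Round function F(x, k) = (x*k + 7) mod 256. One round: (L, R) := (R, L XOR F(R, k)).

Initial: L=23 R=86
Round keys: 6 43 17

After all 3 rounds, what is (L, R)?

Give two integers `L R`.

Round 1 (k=6): L=86 R=28
Round 2 (k=43): L=28 R=237
Round 3 (k=17): L=237 R=216

Answer: 237 216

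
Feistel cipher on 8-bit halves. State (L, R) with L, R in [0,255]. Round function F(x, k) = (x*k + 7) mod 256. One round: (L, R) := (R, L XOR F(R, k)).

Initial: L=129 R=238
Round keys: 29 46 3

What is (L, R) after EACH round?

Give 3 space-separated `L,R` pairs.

Round 1 (k=29): L=238 R=124
Round 2 (k=46): L=124 R=161
Round 3 (k=3): L=161 R=150

Answer: 238,124 124,161 161,150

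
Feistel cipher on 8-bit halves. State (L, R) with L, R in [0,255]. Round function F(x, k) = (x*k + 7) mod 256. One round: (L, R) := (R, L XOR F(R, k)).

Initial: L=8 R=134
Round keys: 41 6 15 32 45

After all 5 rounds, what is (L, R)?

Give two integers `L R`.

Answer: 100 26

Derivation:
Round 1 (k=41): L=134 R=117
Round 2 (k=6): L=117 R=67
Round 3 (k=15): L=67 R=129
Round 4 (k=32): L=129 R=100
Round 5 (k=45): L=100 R=26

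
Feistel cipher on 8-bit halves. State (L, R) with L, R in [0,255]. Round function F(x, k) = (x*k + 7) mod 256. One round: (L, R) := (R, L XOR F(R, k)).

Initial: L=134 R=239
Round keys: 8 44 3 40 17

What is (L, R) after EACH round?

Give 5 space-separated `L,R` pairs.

Answer: 239,249 249,60 60,66 66,107 107,96

Derivation:
Round 1 (k=8): L=239 R=249
Round 2 (k=44): L=249 R=60
Round 3 (k=3): L=60 R=66
Round 4 (k=40): L=66 R=107
Round 5 (k=17): L=107 R=96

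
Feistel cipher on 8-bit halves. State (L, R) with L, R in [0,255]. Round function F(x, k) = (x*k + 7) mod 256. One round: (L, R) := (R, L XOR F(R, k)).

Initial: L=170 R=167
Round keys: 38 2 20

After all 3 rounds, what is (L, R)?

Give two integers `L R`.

Answer: 90 116

Derivation:
Round 1 (k=38): L=167 R=123
Round 2 (k=2): L=123 R=90
Round 3 (k=20): L=90 R=116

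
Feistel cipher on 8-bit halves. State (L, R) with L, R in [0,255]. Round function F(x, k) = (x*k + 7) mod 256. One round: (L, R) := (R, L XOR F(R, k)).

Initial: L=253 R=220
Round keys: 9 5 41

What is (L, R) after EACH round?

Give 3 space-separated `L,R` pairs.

Round 1 (k=9): L=220 R=62
Round 2 (k=5): L=62 R=225
Round 3 (k=41): L=225 R=46

Answer: 220,62 62,225 225,46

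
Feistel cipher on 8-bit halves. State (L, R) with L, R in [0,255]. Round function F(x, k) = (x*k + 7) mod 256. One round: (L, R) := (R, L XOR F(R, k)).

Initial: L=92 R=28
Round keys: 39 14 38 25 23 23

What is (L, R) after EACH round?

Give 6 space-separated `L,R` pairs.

Answer: 28,23 23,85 85,178 178,60 60,217 217,186

Derivation:
Round 1 (k=39): L=28 R=23
Round 2 (k=14): L=23 R=85
Round 3 (k=38): L=85 R=178
Round 4 (k=25): L=178 R=60
Round 5 (k=23): L=60 R=217
Round 6 (k=23): L=217 R=186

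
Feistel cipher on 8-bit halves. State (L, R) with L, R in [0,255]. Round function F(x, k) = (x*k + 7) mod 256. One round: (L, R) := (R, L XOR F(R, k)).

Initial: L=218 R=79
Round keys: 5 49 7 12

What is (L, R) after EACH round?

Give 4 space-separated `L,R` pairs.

Round 1 (k=5): L=79 R=72
Round 2 (k=49): L=72 R=128
Round 3 (k=7): L=128 R=207
Round 4 (k=12): L=207 R=59

Answer: 79,72 72,128 128,207 207,59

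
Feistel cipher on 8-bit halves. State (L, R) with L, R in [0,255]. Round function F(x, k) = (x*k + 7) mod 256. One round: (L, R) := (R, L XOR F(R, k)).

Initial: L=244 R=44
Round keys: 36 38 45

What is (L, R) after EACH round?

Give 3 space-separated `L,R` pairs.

Round 1 (k=36): L=44 R=195
Round 2 (k=38): L=195 R=213
Round 3 (k=45): L=213 R=187

Answer: 44,195 195,213 213,187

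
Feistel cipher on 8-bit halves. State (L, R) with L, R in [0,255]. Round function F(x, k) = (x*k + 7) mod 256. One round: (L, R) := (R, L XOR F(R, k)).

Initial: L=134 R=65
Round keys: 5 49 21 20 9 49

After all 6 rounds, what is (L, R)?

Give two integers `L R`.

Answer: 103 133

Derivation:
Round 1 (k=5): L=65 R=202
Round 2 (k=49): L=202 R=240
Round 3 (k=21): L=240 R=125
Round 4 (k=20): L=125 R=59
Round 5 (k=9): L=59 R=103
Round 6 (k=49): L=103 R=133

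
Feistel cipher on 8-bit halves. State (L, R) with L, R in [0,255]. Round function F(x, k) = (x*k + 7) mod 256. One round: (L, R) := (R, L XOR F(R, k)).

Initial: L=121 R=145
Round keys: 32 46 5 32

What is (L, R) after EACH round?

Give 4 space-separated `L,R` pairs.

Answer: 145,94 94,122 122,55 55,157

Derivation:
Round 1 (k=32): L=145 R=94
Round 2 (k=46): L=94 R=122
Round 3 (k=5): L=122 R=55
Round 4 (k=32): L=55 R=157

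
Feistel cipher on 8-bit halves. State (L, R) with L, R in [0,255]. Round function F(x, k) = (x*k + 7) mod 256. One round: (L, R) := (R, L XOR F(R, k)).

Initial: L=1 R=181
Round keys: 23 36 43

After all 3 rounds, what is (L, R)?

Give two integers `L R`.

Round 1 (k=23): L=181 R=75
Round 2 (k=36): L=75 R=38
Round 3 (k=43): L=38 R=34

Answer: 38 34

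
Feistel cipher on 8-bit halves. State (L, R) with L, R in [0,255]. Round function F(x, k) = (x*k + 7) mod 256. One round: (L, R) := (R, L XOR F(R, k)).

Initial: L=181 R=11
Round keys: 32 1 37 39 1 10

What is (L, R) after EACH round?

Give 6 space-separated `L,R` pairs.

Answer: 11,210 210,210 210,179 179,158 158,22 22,125

Derivation:
Round 1 (k=32): L=11 R=210
Round 2 (k=1): L=210 R=210
Round 3 (k=37): L=210 R=179
Round 4 (k=39): L=179 R=158
Round 5 (k=1): L=158 R=22
Round 6 (k=10): L=22 R=125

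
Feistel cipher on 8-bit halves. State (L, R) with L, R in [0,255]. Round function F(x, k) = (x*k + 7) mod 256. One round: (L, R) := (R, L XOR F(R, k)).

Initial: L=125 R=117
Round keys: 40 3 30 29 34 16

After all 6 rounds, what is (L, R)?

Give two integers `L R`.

Answer: 226 87

Derivation:
Round 1 (k=40): L=117 R=50
Round 2 (k=3): L=50 R=232
Round 3 (k=30): L=232 R=5
Round 4 (k=29): L=5 R=112
Round 5 (k=34): L=112 R=226
Round 6 (k=16): L=226 R=87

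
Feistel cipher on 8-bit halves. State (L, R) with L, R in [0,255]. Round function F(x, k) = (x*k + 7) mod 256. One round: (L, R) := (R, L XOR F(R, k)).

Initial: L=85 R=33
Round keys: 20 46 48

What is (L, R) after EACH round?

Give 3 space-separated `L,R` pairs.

Answer: 33,206 206,42 42,41

Derivation:
Round 1 (k=20): L=33 R=206
Round 2 (k=46): L=206 R=42
Round 3 (k=48): L=42 R=41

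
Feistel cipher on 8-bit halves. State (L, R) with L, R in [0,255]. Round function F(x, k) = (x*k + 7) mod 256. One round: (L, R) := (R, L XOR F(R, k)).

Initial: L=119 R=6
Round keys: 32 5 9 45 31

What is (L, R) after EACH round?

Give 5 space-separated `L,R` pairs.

Answer: 6,176 176,113 113,176 176,134 134,241

Derivation:
Round 1 (k=32): L=6 R=176
Round 2 (k=5): L=176 R=113
Round 3 (k=9): L=113 R=176
Round 4 (k=45): L=176 R=134
Round 5 (k=31): L=134 R=241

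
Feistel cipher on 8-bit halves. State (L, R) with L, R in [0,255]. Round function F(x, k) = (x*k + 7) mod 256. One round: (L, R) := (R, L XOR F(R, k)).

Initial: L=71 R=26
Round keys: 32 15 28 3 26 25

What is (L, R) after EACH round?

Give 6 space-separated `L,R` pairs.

Round 1 (k=32): L=26 R=0
Round 2 (k=15): L=0 R=29
Round 3 (k=28): L=29 R=51
Round 4 (k=3): L=51 R=189
Round 5 (k=26): L=189 R=10
Round 6 (k=25): L=10 R=188

Answer: 26,0 0,29 29,51 51,189 189,10 10,188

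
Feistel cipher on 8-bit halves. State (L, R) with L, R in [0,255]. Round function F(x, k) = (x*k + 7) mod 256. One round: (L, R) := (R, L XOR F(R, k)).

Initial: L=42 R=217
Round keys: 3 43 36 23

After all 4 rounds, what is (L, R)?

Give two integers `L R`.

Answer: 39 190

Derivation:
Round 1 (k=3): L=217 R=184
Round 2 (k=43): L=184 R=54
Round 3 (k=36): L=54 R=39
Round 4 (k=23): L=39 R=190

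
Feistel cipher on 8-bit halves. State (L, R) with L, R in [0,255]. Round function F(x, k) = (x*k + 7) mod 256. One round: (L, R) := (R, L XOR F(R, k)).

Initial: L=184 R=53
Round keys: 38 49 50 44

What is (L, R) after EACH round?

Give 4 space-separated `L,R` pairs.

Round 1 (k=38): L=53 R=93
Round 2 (k=49): L=93 R=225
Round 3 (k=50): L=225 R=164
Round 4 (k=44): L=164 R=214

Answer: 53,93 93,225 225,164 164,214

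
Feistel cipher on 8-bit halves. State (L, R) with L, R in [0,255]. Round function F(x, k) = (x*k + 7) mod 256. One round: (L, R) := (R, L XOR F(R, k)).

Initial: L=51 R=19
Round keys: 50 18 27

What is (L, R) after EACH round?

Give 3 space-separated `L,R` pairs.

Round 1 (k=50): L=19 R=142
Round 2 (k=18): L=142 R=16
Round 3 (k=27): L=16 R=57

Answer: 19,142 142,16 16,57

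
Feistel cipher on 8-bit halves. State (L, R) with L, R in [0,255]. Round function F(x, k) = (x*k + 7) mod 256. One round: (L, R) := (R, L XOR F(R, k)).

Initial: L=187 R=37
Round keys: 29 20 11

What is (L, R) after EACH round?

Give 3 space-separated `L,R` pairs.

Answer: 37,131 131,102 102,234

Derivation:
Round 1 (k=29): L=37 R=131
Round 2 (k=20): L=131 R=102
Round 3 (k=11): L=102 R=234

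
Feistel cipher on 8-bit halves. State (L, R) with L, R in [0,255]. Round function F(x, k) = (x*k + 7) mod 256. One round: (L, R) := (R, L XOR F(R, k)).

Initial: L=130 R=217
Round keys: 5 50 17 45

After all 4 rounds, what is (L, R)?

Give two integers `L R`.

Round 1 (k=5): L=217 R=198
Round 2 (k=50): L=198 R=106
Round 3 (k=17): L=106 R=215
Round 4 (k=45): L=215 R=184

Answer: 215 184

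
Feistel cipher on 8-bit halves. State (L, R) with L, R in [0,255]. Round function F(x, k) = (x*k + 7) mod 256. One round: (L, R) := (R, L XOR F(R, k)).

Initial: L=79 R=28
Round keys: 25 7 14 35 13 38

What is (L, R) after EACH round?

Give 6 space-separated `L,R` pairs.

Answer: 28,140 140,199 199,101 101,17 17,129 129,60

Derivation:
Round 1 (k=25): L=28 R=140
Round 2 (k=7): L=140 R=199
Round 3 (k=14): L=199 R=101
Round 4 (k=35): L=101 R=17
Round 5 (k=13): L=17 R=129
Round 6 (k=38): L=129 R=60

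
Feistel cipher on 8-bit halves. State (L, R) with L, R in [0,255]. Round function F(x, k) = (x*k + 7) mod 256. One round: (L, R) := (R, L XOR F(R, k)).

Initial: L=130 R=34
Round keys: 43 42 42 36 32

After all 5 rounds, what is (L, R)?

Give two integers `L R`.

Round 1 (k=43): L=34 R=63
Round 2 (k=42): L=63 R=127
Round 3 (k=42): L=127 R=226
Round 4 (k=36): L=226 R=176
Round 5 (k=32): L=176 R=229

Answer: 176 229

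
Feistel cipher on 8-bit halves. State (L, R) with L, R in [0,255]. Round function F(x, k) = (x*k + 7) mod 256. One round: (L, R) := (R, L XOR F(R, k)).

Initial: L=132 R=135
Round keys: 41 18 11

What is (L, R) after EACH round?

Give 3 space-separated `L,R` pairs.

Round 1 (k=41): L=135 R=34
Round 2 (k=18): L=34 R=236
Round 3 (k=11): L=236 R=9

Answer: 135,34 34,236 236,9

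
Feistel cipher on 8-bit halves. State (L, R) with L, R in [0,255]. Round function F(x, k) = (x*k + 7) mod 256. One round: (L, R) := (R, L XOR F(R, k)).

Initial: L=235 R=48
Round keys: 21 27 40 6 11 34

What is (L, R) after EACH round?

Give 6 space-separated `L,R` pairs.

Answer: 48,28 28,203 203,163 163,18 18,110 110,177

Derivation:
Round 1 (k=21): L=48 R=28
Round 2 (k=27): L=28 R=203
Round 3 (k=40): L=203 R=163
Round 4 (k=6): L=163 R=18
Round 5 (k=11): L=18 R=110
Round 6 (k=34): L=110 R=177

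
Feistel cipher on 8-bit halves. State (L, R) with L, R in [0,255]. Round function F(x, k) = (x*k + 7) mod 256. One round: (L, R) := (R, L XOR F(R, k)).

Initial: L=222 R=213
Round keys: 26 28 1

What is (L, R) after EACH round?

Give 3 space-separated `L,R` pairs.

Round 1 (k=26): L=213 R=119
Round 2 (k=28): L=119 R=222
Round 3 (k=1): L=222 R=146

Answer: 213,119 119,222 222,146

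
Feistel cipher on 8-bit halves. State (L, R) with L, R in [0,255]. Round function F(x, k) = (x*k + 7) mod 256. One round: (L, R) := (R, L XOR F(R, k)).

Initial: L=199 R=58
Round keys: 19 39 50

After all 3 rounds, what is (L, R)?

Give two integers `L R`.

Round 1 (k=19): L=58 R=146
Round 2 (k=39): L=146 R=127
Round 3 (k=50): L=127 R=71

Answer: 127 71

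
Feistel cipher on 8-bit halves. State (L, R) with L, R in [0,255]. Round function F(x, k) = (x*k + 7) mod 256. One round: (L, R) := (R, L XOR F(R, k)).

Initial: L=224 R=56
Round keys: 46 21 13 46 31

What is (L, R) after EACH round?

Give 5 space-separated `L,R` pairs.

Round 1 (k=46): L=56 R=247
Round 2 (k=21): L=247 R=114
Round 3 (k=13): L=114 R=38
Round 4 (k=46): L=38 R=169
Round 5 (k=31): L=169 R=88

Answer: 56,247 247,114 114,38 38,169 169,88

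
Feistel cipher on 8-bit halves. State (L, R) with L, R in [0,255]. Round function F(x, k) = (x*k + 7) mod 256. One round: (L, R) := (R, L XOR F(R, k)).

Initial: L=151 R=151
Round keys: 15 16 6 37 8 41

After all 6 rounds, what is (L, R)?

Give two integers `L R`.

Answer: 143 249

Derivation:
Round 1 (k=15): L=151 R=119
Round 2 (k=16): L=119 R=224
Round 3 (k=6): L=224 R=48
Round 4 (k=37): L=48 R=23
Round 5 (k=8): L=23 R=143
Round 6 (k=41): L=143 R=249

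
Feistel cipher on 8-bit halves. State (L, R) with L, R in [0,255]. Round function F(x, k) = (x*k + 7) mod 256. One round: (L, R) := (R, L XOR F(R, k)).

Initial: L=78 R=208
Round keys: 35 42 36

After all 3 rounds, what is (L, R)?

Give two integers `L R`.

Answer: 177 210

Derivation:
Round 1 (k=35): L=208 R=57
Round 2 (k=42): L=57 R=177
Round 3 (k=36): L=177 R=210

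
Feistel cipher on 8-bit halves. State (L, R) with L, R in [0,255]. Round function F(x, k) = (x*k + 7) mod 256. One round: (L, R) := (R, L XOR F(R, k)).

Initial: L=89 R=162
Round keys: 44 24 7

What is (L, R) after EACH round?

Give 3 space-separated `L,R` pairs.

Answer: 162,134 134,53 53,252

Derivation:
Round 1 (k=44): L=162 R=134
Round 2 (k=24): L=134 R=53
Round 3 (k=7): L=53 R=252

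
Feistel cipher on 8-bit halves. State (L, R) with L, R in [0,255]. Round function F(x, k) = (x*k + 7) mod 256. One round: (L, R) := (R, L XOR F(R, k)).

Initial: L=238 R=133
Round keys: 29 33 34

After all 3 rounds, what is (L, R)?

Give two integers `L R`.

Answer: 56 129

Derivation:
Round 1 (k=29): L=133 R=246
Round 2 (k=33): L=246 R=56
Round 3 (k=34): L=56 R=129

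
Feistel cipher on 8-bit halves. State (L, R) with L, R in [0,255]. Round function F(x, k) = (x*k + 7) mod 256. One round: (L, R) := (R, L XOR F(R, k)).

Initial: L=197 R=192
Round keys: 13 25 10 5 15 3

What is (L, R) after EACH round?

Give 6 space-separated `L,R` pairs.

Round 1 (k=13): L=192 R=2
Round 2 (k=25): L=2 R=249
Round 3 (k=10): L=249 R=195
Round 4 (k=5): L=195 R=47
Round 5 (k=15): L=47 R=11
Round 6 (k=3): L=11 R=7

Answer: 192,2 2,249 249,195 195,47 47,11 11,7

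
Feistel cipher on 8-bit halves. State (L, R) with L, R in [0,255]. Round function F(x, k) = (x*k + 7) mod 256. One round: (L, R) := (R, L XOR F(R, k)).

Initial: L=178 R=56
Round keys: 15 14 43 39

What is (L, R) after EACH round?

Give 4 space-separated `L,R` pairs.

Answer: 56,253 253,229 229,131 131,25

Derivation:
Round 1 (k=15): L=56 R=253
Round 2 (k=14): L=253 R=229
Round 3 (k=43): L=229 R=131
Round 4 (k=39): L=131 R=25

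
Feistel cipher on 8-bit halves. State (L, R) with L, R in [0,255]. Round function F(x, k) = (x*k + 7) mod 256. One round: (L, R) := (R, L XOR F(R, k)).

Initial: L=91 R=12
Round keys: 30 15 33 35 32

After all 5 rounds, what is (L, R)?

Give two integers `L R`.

Answer: 194 117

Derivation:
Round 1 (k=30): L=12 R=52
Round 2 (k=15): L=52 R=31
Round 3 (k=33): L=31 R=50
Round 4 (k=35): L=50 R=194
Round 5 (k=32): L=194 R=117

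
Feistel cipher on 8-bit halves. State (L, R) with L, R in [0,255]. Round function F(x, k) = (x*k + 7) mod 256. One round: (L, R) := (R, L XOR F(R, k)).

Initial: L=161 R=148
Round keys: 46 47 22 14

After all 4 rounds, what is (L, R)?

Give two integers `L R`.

Round 1 (k=46): L=148 R=62
Round 2 (k=47): L=62 R=253
Round 3 (k=22): L=253 R=251
Round 4 (k=14): L=251 R=60

Answer: 251 60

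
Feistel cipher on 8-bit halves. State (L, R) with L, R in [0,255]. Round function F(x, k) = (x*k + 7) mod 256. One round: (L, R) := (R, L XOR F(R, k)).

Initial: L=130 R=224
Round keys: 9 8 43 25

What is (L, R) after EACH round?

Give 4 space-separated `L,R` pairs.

Round 1 (k=9): L=224 R=101
Round 2 (k=8): L=101 R=207
Round 3 (k=43): L=207 R=169
Round 4 (k=25): L=169 R=71

Answer: 224,101 101,207 207,169 169,71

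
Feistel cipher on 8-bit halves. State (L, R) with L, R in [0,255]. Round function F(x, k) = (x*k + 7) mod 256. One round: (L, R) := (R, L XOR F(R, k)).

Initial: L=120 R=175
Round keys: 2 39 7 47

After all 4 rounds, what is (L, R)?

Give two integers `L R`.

Answer: 15 21

Derivation:
Round 1 (k=2): L=175 R=29
Round 2 (k=39): L=29 R=221
Round 3 (k=7): L=221 R=15
Round 4 (k=47): L=15 R=21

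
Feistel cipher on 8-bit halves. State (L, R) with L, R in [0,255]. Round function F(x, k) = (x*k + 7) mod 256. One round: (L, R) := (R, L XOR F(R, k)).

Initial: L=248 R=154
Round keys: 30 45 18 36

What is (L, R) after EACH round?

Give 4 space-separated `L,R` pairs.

Answer: 154,235 235,204 204,180 180,155

Derivation:
Round 1 (k=30): L=154 R=235
Round 2 (k=45): L=235 R=204
Round 3 (k=18): L=204 R=180
Round 4 (k=36): L=180 R=155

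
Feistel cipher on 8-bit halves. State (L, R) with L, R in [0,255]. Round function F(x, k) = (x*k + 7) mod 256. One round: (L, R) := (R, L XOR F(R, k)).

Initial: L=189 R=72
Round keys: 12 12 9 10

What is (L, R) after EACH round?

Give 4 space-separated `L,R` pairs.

Round 1 (k=12): L=72 R=218
Round 2 (k=12): L=218 R=119
Round 3 (k=9): L=119 R=236
Round 4 (k=10): L=236 R=72

Answer: 72,218 218,119 119,236 236,72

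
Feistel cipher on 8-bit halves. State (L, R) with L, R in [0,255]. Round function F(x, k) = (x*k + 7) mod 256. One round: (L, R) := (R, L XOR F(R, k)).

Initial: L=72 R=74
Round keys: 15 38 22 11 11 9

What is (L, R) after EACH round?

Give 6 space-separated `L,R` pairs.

Answer: 74,21 21,111 111,132 132,220 220,255 255,34

Derivation:
Round 1 (k=15): L=74 R=21
Round 2 (k=38): L=21 R=111
Round 3 (k=22): L=111 R=132
Round 4 (k=11): L=132 R=220
Round 5 (k=11): L=220 R=255
Round 6 (k=9): L=255 R=34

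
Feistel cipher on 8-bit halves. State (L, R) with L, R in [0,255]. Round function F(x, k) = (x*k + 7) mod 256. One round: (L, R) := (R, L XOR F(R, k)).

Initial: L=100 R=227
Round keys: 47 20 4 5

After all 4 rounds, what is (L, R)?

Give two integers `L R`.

Round 1 (k=47): L=227 R=208
Round 2 (k=20): L=208 R=164
Round 3 (k=4): L=164 R=71
Round 4 (k=5): L=71 R=206

Answer: 71 206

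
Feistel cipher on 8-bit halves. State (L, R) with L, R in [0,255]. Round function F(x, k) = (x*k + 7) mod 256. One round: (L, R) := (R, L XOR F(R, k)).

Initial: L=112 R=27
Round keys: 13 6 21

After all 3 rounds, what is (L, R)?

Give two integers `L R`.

Round 1 (k=13): L=27 R=22
Round 2 (k=6): L=22 R=144
Round 3 (k=21): L=144 R=193

Answer: 144 193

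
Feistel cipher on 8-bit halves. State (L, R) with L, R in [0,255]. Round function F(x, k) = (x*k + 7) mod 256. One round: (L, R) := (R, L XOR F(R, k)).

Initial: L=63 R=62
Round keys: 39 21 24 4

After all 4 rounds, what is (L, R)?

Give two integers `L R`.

Round 1 (k=39): L=62 R=70
Round 2 (k=21): L=70 R=251
Round 3 (k=24): L=251 R=201
Round 4 (k=4): L=201 R=208

Answer: 201 208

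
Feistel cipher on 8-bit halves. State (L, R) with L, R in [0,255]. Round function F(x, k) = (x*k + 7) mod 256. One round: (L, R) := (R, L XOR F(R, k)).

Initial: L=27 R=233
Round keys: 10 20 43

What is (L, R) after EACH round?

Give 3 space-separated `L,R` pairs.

Round 1 (k=10): L=233 R=58
Round 2 (k=20): L=58 R=102
Round 3 (k=43): L=102 R=19

Answer: 233,58 58,102 102,19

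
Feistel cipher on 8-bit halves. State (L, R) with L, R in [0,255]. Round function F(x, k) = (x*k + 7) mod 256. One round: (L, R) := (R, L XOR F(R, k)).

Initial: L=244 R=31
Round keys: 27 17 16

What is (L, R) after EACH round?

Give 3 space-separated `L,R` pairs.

Answer: 31,184 184,32 32,191

Derivation:
Round 1 (k=27): L=31 R=184
Round 2 (k=17): L=184 R=32
Round 3 (k=16): L=32 R=191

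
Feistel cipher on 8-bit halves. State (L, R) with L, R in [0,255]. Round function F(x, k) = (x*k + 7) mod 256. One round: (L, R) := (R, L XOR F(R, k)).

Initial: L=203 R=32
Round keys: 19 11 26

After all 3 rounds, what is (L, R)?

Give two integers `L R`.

Round 1 (k=19): L=32 R=172
Round 2 (k=11): L=172 R=75
Round 3 (k=26): L=75 R=9

Answer: 75 9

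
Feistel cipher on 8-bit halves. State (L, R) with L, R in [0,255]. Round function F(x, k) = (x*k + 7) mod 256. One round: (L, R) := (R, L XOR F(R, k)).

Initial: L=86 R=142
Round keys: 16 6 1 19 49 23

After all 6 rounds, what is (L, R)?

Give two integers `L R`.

Round 1 (k=16): L=142 R=177
Round 2 (k=6): L=177 R=163
Round 3 (k=1): L=163 R=27
Round 4 (k=19): L=27 R=171
Round 5 (k=49): L=171 R=217
Round 6 (k=23): L=217 R=45

Answer: 217 45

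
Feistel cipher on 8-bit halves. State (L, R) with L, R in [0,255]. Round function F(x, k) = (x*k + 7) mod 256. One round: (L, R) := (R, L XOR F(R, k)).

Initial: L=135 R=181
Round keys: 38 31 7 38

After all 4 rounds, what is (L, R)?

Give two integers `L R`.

Answer: 85 245

Derivation:
Round 1 (k=38): L=181 R=98
Round 2 (k=31): L=98 R=80
Round 3 (k=7): L=80 R=85
Round 4 (k=38): L=85 R=245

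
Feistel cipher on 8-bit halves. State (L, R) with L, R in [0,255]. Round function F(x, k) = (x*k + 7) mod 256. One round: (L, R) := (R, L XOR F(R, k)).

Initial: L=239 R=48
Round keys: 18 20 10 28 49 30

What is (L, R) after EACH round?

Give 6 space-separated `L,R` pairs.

Round 1 (k=18): L=48 R=136
Round 2 (k=20): L=136 R=151
Round 3 (k=10): L=151 R=101
Round 4 (k=28): L=101 R=132
Round 5 (k=49): L=132 R=46
Round 6 (k=30): L=46 R=239

Answer: 48,136 136,151 151,101 101,132 132,46 46,239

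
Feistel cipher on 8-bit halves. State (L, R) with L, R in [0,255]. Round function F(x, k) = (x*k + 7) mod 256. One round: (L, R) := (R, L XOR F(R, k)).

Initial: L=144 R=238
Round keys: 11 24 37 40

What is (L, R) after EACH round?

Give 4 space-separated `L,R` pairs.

Answer: 238,209 209,113 113,141 141,126

Derivation:
Round 1 (k=11): L=238 R=209
Round 2 (k=24): L=209 R=113
Round 3 (k=37): L=113 R=141
Round 4 (k=40): L=141 R=126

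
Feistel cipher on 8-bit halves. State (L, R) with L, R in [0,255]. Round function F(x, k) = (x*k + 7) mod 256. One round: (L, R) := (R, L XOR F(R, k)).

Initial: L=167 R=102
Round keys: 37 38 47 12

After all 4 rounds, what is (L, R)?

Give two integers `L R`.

Answer: 96 114

Derivation:
Round 1 (k=37): L=102 R=98
Round 2 (k=38): L=98 R=245
Round 3 (k=47): L=245 R=96
Round 4 (k=12): L=96 R=114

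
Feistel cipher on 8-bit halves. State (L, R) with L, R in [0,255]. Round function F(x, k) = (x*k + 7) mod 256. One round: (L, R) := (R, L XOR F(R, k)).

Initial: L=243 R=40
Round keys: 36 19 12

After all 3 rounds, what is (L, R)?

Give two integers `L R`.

Round 1 (k=36): L=40 R=84
Round 2 (k=19): L=84 R=107
Round 3 (k=12): L=107 R=95

Answer: 107 95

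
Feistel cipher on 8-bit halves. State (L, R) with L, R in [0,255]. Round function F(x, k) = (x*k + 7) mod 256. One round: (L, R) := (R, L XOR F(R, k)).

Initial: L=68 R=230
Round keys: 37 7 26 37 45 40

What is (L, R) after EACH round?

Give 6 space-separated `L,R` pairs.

Round 1 (k=37): L=230 R=1
Round 2 (k=7): L=1 R=232
Round 3 (k=26): L=232 R=150
Round 4 (k=37): L=150 R=93
Round 5 (k=45): L=93 R=246
Round 6 (k=40): L=246 R=42

Answer: 230,1 1,232 232,150 150,93 93,246 246,42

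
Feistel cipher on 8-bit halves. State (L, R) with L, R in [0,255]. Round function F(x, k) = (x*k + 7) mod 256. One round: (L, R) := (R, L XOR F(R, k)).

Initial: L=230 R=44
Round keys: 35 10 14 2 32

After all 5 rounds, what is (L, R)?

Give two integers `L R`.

Answer: 162 39

Derivation:
Round 1 (k=35): L=44 R=237
Round 2 (k=10): L=237 R=101
Round 3 (k=14): L=101 R=96
Round 4 (k=2): L=96 R=162
Round 5 (k=32): L=162 R=39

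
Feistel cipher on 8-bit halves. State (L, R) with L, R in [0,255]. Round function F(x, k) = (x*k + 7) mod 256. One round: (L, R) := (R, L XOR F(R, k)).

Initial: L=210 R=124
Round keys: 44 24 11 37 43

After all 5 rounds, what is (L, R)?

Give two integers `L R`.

Answer: 11 77

Derivation:
Round 1 (k=44): L=124 R=133
Round 2 (k=24): L=133 R=3
Round 3 (k=11): L=3 R=173
Round 4 (k=37): L=173 R=11
Round 5 (k=43): L=11 R=77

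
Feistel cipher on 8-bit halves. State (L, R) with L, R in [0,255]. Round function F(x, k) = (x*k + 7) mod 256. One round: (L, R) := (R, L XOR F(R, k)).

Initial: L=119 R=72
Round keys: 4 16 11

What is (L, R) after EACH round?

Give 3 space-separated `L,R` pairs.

Round 1 (k=4): L=72 R=80
Round 2 (k=16): L=80 R=79
Round 3 (k=11): L=79 R=60

Answer: 72,80 80,79 79,60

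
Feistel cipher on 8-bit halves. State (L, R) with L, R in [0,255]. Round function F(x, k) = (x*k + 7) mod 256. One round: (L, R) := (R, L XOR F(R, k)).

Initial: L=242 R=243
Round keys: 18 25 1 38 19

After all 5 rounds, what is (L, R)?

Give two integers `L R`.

Round 1 (k=18): L=243 R=239
Round 2 (k=25): L=239 R=173
Round 3 (k=1): L=173 R=91
Round 4 (k=38): L=91 R=36
Round 5 (k=19): L=36 R=232

Answer: 36 232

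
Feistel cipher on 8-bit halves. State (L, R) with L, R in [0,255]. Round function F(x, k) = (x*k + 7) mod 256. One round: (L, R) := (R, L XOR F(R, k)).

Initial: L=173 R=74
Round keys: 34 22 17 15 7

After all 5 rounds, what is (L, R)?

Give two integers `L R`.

Answer: 184 1

Derivation:
Round 1 (k=34): L=74 R=118
Round 2 (k=22): L=118 R=97
Round 3 (k=17): L=97 R=14
Round 4 (k=15): L=14 R=184
Round 5 (k=7): L=184 R=1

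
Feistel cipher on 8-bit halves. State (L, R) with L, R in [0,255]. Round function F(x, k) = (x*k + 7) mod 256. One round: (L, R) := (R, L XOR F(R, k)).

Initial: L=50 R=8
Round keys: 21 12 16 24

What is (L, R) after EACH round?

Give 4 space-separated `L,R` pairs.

Round 1 (k=21): L=8 R=157
Round 2 (k=12): L=157 R=107
Round 3 (k=16): L=107 R=42
Round 4 (k=24): L=42 R=156

Answer: 8,157 157,107 107,42 42,156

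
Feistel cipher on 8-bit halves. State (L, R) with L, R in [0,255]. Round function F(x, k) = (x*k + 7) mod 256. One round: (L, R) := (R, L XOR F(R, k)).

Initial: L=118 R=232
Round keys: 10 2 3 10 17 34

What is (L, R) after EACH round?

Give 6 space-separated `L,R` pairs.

Answer: 232,97 97,33 33,11 11,84 84,144 144,115

Derivation:
Round 1 (k=10): L=232 R=97
Round 2 (k=2): L=97 R=33
Round 3 (k=3): L=33 R=11
Round 4 (k=10): L=11 R=84
Round 5 (k=17): L=84 R=144
Round 6 (k=34): L=144 R=115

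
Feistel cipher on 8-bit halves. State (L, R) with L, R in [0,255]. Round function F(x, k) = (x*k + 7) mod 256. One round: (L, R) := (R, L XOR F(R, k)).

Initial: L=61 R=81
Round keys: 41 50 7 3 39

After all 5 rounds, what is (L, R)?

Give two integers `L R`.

Answer: 181 192

Derivation:
Round 1 (k=41): L=81 R=61
Round 2 (k=50): L=61 R=160
Round 3 (k=7): L=160 R=90
Round 4 (k=3): L=90 R=181
Round 5 (k=39): L=181 R=192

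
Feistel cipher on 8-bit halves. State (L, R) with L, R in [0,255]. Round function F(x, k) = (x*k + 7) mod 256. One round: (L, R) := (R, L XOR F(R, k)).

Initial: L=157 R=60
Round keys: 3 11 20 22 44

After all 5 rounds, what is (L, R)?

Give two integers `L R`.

Answer: 176 202

Derivation:
Round 1 (k=3): L=60 R=38
Round 2 (k=11): L=38 R=149
Round 3 (k=20): L=149 R=141
Round 4 (k=22): L=141 R=176
Round 5 (k=44): L=176 R=202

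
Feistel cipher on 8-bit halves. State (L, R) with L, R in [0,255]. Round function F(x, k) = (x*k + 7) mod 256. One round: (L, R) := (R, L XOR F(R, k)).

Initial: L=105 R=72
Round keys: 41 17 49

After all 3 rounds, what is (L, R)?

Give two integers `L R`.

Answer: 5 26

Derivation:
Round 1 (k=41): L=72 R=230
Round 2 (k=17): L=230 R=5
Round 3 (k=49): L=5 R=26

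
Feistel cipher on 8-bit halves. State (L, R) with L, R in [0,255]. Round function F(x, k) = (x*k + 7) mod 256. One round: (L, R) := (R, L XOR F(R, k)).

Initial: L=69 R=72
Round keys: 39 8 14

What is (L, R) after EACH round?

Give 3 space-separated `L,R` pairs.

Round 1 (k=39): L=72 R=186
Round 2 (k=8): L=186 R=159
Round 3 (k=14): L=159 R=3

Answer: 72,186 186,159 159,3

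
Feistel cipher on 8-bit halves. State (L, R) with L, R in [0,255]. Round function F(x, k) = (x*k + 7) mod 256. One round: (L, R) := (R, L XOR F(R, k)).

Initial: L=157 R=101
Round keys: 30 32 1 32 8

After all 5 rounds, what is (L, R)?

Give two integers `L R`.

Round 1 (k=30): L=101 R=64
Round 2 (k=32): L=64 R=98
Round 3 (k=1): L=98 R=41
Round 4 (k=32): L=41 R=69
Round 5 (k=8): L=69 R=6

Answer: 69 6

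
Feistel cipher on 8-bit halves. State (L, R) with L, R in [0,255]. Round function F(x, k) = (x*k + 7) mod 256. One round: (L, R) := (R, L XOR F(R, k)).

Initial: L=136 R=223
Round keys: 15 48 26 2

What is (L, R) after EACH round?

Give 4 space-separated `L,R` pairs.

Round 1 (k=15): L=223 R=144
Round 2 (k=48): L=144 R=216
Round 3 (k=26): L=216 R=103
Round 4 (k=2): L=103 R=13

Answer: 223,144 144,216 216,103 103,13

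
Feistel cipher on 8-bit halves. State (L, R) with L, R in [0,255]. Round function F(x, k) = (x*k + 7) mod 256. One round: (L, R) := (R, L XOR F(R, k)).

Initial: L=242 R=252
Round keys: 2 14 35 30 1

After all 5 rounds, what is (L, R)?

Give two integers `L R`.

Answer: 88 184

Derivation:
Round 1 (k=2): L=252 R=13
Round 2 (k=14): L=13 R=65
Round 3 (k=35): L=65 R=231
Round 4 (k=30): L=231 R=88
Round 5 (k=1): L=88 R=184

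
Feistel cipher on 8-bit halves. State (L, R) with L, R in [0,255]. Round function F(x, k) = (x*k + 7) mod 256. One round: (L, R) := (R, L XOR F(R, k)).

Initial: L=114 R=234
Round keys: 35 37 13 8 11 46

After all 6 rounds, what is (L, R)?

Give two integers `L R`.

Answer: 164 168

Derivation:
Round 1 (k=35): L=234 R=119
Round 2 (k=37): L=119 R=208
Round 3 (k=13): L=208 R=224
Round 4 (k=8): L=224 R=215
Round 5 (k=11): L=215 R=164
Round 6 (k=46): L=164 R=168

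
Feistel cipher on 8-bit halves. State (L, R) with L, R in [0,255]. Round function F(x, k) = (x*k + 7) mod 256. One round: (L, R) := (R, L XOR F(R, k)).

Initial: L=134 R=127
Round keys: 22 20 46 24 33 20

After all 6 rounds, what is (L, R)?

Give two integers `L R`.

Round 1 (k=22): L=127 R=119
Round 2 (k=20): L=119 R=44
Round 3 (k=46): L=44 R=152
Round 4 (k=24): L=152 R=107
Round 5 (k=33): L=107 R=74
Round 6 (k=20): L=74 R=164

Answer: 74 164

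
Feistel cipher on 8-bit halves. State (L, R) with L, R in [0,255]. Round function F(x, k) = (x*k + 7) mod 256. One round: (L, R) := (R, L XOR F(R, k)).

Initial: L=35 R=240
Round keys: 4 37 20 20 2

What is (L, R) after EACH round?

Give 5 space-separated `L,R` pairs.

Answer: 240,228 228,11 11,7 7,152 152,48

Derivation:
Round 1 (k=4): L=240 R=228
Round 2 (k=37): L=228 R=11
Round 3 (k=20): L=11 R=7
Round 4 (k=20): L=7 R=152
Round 5 (k=2): L=152 R=48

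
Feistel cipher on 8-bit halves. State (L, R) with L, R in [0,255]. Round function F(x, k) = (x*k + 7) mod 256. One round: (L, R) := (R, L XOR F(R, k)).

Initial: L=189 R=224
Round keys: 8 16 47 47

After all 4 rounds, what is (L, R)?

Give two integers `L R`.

Answer: 170 122

Derivation:
Round 1 (k=8): L=224 R=186
Round 2 (k=16): L=186 R=71
Round 3 (k=47): L=71 R=170
Round 4 (k=47): L=170 R=122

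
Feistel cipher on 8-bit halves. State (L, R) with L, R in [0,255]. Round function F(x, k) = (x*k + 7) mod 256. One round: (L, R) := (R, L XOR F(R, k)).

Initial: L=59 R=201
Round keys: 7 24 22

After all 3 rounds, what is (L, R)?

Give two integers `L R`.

Answer: 118 150

Derivation:
Round 1 (k=7): L=201 R=189
Round 2 (k=24): L=189 R=118
Round 3 (k=22): L=118 R=150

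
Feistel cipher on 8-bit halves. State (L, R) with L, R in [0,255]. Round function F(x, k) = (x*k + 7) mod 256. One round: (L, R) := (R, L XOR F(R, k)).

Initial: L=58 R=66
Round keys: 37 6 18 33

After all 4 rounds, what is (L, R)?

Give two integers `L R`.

Round 1 (k=37): L=66 R=171
Round 2 (k=6): L=171 R=75
Round 3 (k=18): L=75 R=230
Round 4 (k=33): L=230 R=230

Answer: 230 230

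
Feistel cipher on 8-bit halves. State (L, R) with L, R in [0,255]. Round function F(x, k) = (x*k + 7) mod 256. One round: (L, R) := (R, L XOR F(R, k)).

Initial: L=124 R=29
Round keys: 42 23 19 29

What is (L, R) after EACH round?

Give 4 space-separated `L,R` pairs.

Round 1 (k=42): L=29 R=181
Round 2 (k=23): L=181 R=87
Round 3 (k=19): L=87 R=201
Round 4 (k=29): L=201 R=155

Answer: 29,181 181,87 87,201 201,155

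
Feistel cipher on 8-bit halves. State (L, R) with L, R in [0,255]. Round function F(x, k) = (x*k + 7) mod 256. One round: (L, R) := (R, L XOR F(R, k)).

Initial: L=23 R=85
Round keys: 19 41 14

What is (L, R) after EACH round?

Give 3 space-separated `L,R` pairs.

Answer: 85,65 65,37 37,76

Derivation:
Round 1 (k=19): L=85 R=65
Round 2 (k=41): L=65 R=37
Round 3 (k=14): L=37 R=76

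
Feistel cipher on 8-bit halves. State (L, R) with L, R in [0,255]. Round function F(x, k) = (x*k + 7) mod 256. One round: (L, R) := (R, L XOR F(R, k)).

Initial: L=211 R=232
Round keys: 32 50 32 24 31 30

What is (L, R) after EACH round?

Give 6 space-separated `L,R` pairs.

Answer: 232,212 212,135 135,51 51,72 72,140 140,39

Derivation:
Round 1 (k=32): L=232 R=212
Round 2 (k=50): L=212 R=135
Round 3 (k=32): L=135 R=51
Round 4 (k=24): L=51 R=72
Round 5 (k=31): L=72 R=140
Round 6 (k=30): L=140 R=39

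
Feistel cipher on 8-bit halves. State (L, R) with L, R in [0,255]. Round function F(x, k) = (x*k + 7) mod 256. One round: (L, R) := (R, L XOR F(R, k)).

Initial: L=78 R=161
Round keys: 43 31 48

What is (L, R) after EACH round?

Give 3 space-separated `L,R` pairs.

Answer: 161,92 92,138 138,187

Derivation:
Round 1 (k=43): L=161 R=92
Round 2 (k=31): L=92 R=138
Round 3 (k=48): L=138 R=187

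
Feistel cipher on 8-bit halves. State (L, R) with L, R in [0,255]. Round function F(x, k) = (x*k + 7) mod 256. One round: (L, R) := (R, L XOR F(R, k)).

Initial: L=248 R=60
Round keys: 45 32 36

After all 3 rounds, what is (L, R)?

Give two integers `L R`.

Round 1 (k=45): L=60 R=107
Round 2 (k=32): L=107 R=91
Round 3 (k=36): L=91 R=184

Answer: 91 184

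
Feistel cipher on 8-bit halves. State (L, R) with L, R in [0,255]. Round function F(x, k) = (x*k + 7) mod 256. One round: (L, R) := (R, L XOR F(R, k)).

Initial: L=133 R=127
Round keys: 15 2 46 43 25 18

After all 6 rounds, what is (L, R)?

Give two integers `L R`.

Answer: 224 192

Derivation:
Round 1 (k=15): L=127 R=253
Round 2 (k=2): L=253 R=126
Round 3 (k=46): L=126 R=86
Round 4 (k=43): L=86 R=7
Round 5 (k=25): L=7 R=224
Round 6 (k=18): L=224 R=192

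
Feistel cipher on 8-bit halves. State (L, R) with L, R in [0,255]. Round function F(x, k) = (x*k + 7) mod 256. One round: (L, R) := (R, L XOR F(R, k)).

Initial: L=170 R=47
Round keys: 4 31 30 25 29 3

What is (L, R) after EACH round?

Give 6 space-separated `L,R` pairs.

Round 1 (k=4): L=47 R=105
Round 2 (k=31): L=105 R=145
Round 3 (k=30): L=145 R=108
Round 4 (k=25): L=108 R=2
Round 5 (k=29): L=2 R=45
Round 6 (k=3): L=45 R=140

Answer: 47,105 105,145 145,108 108,2 2,45 45,140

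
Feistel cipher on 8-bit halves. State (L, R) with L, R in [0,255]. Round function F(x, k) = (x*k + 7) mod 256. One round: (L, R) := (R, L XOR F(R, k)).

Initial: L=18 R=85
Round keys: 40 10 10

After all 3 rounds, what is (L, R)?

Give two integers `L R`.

Answer: 252 130

Derivation:
Round 1 (k=40): L=85 R=93
Round 2 (k=10): L=93 R=252
Round 3 (k=10): L=252 R=130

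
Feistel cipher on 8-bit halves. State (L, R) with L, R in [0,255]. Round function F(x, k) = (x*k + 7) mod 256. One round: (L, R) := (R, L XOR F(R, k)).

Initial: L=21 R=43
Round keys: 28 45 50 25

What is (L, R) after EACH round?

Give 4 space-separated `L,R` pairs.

Answer: 43,174 174,182 182,61 61,74

Derivation:
Round 1 (k=28): L=43 R=174
Round 2 (k=45): L=174 R=182
Round 3 (k=50): L=182 R=61
Round 4 (k=25): L=61 R=74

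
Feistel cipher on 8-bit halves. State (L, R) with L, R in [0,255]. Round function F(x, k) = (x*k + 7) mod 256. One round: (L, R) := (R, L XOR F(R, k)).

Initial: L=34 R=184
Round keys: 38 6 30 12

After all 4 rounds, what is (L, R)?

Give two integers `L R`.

Answer: 216 90

Derivation:
Round 1 (k=38): L=184 R=117
Round 2 (k=6): L=117 R=125
Round 3 (k=30): L=125 R=216
Round 4 (k=12): L=216 R=90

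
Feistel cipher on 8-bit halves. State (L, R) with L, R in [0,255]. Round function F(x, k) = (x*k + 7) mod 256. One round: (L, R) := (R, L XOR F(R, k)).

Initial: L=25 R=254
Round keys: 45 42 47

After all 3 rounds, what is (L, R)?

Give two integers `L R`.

Round 1 (k=45): L=254 R=180
Round 2 (k=42): L=180 R=113
Round 3 (k=47): L=113 R=114

Answer: 113 114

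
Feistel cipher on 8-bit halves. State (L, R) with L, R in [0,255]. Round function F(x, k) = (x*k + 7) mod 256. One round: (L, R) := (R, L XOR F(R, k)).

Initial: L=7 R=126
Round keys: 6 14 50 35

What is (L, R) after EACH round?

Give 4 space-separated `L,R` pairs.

Round 1 (k=6): L=126 R=252
Round 2 (k=14): L=252 R=177
Round 3 (k=50): L=177 R=101
Round 4 (k=35): L=101 R=103

Answer: 126,252 252,177 177,101 101,103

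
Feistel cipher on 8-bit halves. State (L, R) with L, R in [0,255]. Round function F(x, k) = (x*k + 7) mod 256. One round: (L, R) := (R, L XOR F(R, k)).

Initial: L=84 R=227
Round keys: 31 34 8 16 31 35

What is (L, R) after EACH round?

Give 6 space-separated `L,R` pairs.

Answer: 227,208 208,68 68,247 247,51 51,195 195,131

Derivation:
Round 1 (k=31): L=227 R=208
Round 2 (k=34): L=208 R=68
Round 3 (k=8): L=68 R=247
Round 4 (k=16): L=247 R=51
Round 5 (k=31): L=51 R=195
Round 6 (k=35): L=195 R=131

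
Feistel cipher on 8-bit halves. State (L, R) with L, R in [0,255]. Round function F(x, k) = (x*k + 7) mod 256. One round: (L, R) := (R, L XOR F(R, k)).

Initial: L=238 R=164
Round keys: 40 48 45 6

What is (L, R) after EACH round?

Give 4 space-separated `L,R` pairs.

Round 1 (k=40): L=164 R=73
Round 2 (k=48): L=73 R=19
Round 3 (k=45): L=19 R=23
Round 4 (k=6): L=23 R=130

Answer: 164,73 73,19 19,23 23,130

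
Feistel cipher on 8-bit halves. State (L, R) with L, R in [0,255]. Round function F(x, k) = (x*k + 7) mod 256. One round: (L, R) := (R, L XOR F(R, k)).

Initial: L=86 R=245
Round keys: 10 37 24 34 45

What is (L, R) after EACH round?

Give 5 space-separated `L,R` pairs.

Answer: 245,207 207,7 7,96 96,192 192,167

Derivation:
Round 1 (k=10): L=245 R=207
Round 2 (k=37): L=207 R=7
Round 3 (k=24): L=7 R=96
Round 4 (k=34): L=96 R=192
Round 5 (k=45): L=192 R=167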